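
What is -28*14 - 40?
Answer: -432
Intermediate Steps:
-28*14 - 40 = -392 - 40 = -432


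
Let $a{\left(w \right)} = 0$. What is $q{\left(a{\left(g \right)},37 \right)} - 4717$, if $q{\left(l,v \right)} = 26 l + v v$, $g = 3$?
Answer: $-3348$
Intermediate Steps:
$q{\left(l,v \right)} = v^{2} + 26 l$ ($q{\left(l,v \right)} = 26 l + v^{2} = v^{2} + 26 l$)
$q{\left(a{\left(g \right)},37 \right)} - 4717 = \left(37^{2} + 26 \cdot 0\right) - 4717 = \left(1369 + 0\right) - 4717 = 1369 - 4717 = -3348$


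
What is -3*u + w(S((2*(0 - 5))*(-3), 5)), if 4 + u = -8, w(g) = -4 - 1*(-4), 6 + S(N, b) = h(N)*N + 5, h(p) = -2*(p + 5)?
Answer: 36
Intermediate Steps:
h(p) = -10 - 2*p (h(p) = -2*(5 + p) = -10 - 2*p)
S(N, b) = -1 + N*(-10 - 2*N) (S(N, b) = -6 + ((-10 - 2*N)*N + 5) = -6 + (N*(-10 - 2*N) + 5) = -6 + (5 + N*(-10 - 2*N)) = -1 + N*(-10 - 2*N))
w(g) = 0 (w(g) = -4 + 4 = 0)
u = -12 (u = -4 - 8 = -12)
-3*u + w(S((2*(0 - 5))*(-3), 5)) = -3*(-12) + 0 = 36 + 0 = 36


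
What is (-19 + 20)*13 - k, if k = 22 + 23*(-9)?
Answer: 198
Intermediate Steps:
k = -185 (k = 22 - 207 = -185)
(-19 + 20)*13 - k = (-19 + 20)*13 - 1*(-185) = 1*13 + 185 = 13 + 185 = 198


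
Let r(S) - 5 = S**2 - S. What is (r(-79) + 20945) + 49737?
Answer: 77007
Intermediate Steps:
r(S) = 5 + S**2 - S (r(S) = 5 + (S**2 - S) = 5 + S**2 - S)
(r(-79) + 20945) + 49737 = ((5 + (-79)**2 - 1*(-79)) + 20945) + 49737 = ((5 + 6241 + 79) + 20945) + 49737 = (6325 + 20945) + 49737 = 27270 + 49737 = 77007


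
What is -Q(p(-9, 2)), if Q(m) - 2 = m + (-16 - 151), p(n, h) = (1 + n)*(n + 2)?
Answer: 109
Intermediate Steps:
p(n, h) = (1 + n)*(2 + n)
Q(m) = -165 + m (Q(m) = 2 + (m + (-16 - 151)) = 2 + (m - 167) = 2 + (-167 + m) = -165 + m)
-Q(p(-9, 2)) = -(-165 + (2 + (-9)² + 3*(-9))) = -(-165 + (2 + 81 - 27)) = -(-165 + 56) = -1*(-109) = 109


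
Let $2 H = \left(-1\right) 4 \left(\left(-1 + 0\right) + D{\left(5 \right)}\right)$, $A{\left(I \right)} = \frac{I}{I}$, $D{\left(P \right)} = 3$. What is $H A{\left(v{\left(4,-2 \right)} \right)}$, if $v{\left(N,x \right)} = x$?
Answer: $-4$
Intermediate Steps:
$A{\left(I \right)} = 1$
$H = -4$ ($H = \frac{\left(-1\right) 4 \left(\left(-1 + 0\right) + 3\right)}{2} = \frac{\left(-4\right) \left(-1 + 3\right)}{2} = \frac{\left(-4\right) 2}{2} = \frac{1}{2} \left(-8\right) = -4$)
$H A{\left(v{\left(4,-2 \right)} \right)} = \left(-4\right) 1 = -4$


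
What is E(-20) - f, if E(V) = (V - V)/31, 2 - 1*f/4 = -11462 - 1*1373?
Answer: -51348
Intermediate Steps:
f = 51348 (f = 8 - 4*(-11462 - 1*1373) = 8 - 4*(-11462 - 1373) = 8 - 4*(-12835) = 8 + 51340 = 51348)
E(V) = 0 (E(V) = 0*(1/31) = 0)
E(-20) - f = 0 - 1*51348 = 0 - 51348 = -51348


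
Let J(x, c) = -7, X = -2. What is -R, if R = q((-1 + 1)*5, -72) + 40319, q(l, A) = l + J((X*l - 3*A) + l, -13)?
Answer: -40312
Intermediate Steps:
q(l, A) = -7 + l (q(l, A) = l - 7 = -7 + l)
R = 40312 (R = (-7 + (-1 + 1)*5) + 40319 = (-7 + 0*5) + 40319 = (-7 + 0) + 40319 = -7 + 40319 = 40312)
-R = -1*40312 = -40312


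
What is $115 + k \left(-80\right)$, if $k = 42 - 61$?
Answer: $1635$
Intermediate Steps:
$k = -19$
$115 + k \left(-80\right) = 115 - -1520 = 115 + 1520 = 1635$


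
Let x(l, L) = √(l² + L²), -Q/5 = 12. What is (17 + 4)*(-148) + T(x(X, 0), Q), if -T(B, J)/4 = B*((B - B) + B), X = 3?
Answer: -3144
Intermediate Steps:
Q = -60 (Q = -5*12 = -60)
x(l, L) = √(L² + l²)
T(B, J) = -4*B² (T(B, J) = -4*B*((B - B) + B) = -4*B*(0 + B) = -4*B*B = -4*B²)
(17 + 4)*(-148) + T(x(X, 0), Q) = (17 + 4)*(-148) - 4*(√(0² + 3²))² = 21*(-148) - 4*(√(0 + 9))² = -3108 - 4*(√9)² = -3108 - 4*3² = -3108 - 4*9 = -3108 - 36 = -3144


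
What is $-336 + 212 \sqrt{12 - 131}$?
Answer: $-336 + 212 i \sqrt{119} \approx -336.0 + 2312.6 i$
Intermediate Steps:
$-336 + 212 \sqrt{12 - 131} = -336 + 212 \sqrt{-119} = -336 + 212 i \sqrt{119}$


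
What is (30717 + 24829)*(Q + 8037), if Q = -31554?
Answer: -1306275282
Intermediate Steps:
(30717 + 24829)*(Q + 8037) = (30717 + 24829)*(-31554 + 8037) = 55546*(-23517) = -1306275282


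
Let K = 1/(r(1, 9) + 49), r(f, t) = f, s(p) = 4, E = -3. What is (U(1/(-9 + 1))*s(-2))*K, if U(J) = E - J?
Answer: -23/100 ≈ -0.23000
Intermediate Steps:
U(J) = -3 - J
K = 1/50 (K = 1/(1 + 49) = 1/50 ≈ 0.020000)
(U(1/(-9 + 1))*s(-2))*K = ((-3 - 1/(-9 + 1))*4)*(1/50) = ((-3 - 1/(-8))*4)*(1/50) = ((-3 - 1*(-1/8))*4)*(1/50) = ((-3 + 1/8)*4)*(1/50) = -23/8*4*(1/50) = -23/2*1/50 = -23/100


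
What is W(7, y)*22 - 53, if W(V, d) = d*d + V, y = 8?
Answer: 1509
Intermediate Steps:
W(V, d) = V + d² (W(V, d) = d² + V = V + d²)
W(7, y)*22 - 53 = (7 + 8²)*22 - 53 = (7 + 64)*22 - 53 = 71*22 - 53 = 1562 - 53 = 1509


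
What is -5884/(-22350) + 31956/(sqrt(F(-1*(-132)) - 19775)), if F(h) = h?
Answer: 2942/11175 - 31956*I*sqrt(19643)/19643 ≈ 0.26327 - 228.01*I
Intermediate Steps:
-5884/(-22350) + 31956/(sqrt(F(-1*(-132)) - 19775)) = -5884/(-22350) + 31956/(sqrt(-1*(-132) - 19775)) = -5884*(-1/22350) + 31956/(sqrt(132 - 19775)) = 2942/11175 + 31956/(sqrt(-19643)) = 2942/11175 + 31956/((I*sqrt(19643))) = 2942/11175 + 31956*(-I*sqrt(19643)/19643) = 2942/11175 - 31956*I*sqrt(19643)/19643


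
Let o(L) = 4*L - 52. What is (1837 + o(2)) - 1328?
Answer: 465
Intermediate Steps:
o(L) = -52 + 4*L
(1837 + o(2)) - 1328 = (1837 + (-52 + 4*2)) - 1328 = (1837 + (-52 + 8)) - 1328 = (1837 - 44) - 1328 = 1793 - 1328 = 465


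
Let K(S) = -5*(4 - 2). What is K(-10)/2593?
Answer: -10/2593 ≈ -0.0038565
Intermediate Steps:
K(S) = -10 (K(S) = -5*2 = -10)
K(-10)/2593 = -10/2593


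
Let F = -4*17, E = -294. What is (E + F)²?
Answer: 131044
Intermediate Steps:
F = -68
(E + F)² = (-294 - 68)² = (-362)² = 131044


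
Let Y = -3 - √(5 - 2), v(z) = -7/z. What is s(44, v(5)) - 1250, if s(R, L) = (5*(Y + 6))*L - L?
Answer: -6348/5 + 7*√3 ≈ -1257.5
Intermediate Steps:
Y = -3 - √3 ≈ -4.7320
s(R, L) = -L + L*(15 - 5*√3) (s(R, L) = (5*((-3 - √3) + 6))*L - L = (5*(3 - √3))*L - L = (15 - 5*√3)*L - L = L*(15 - 5*√3) - L = -L + L*(15 - 5*√3))
s(44, v(5)) - 1250 = (-7/5)*(14 - 5*√3) - 1250 = (-7*⅕)*(14 - 5*√3) - 1250 = -7*(14 - 5*√3)/5 - 1250 = (-98/5 + 7*√3) - 1250 = -6348/5 + 7*√3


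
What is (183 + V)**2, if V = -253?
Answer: 4900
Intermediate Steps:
(183 + V)**2 = (183 - 253)**2 = (-70)**2 = 4900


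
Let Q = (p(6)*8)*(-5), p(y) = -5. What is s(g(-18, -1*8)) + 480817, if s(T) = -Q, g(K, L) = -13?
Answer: 480617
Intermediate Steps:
Q = 200 (Q = -5*8*(-5) = -40*(-5) = 200)
s(T) = -200 (s(T) = -1*200 = -200)
s(g(-18, -1*8)) + 480817 = -200 + 480817 = 480617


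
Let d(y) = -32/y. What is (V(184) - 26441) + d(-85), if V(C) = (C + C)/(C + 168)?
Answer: -49442011/1870 ≈ -26440.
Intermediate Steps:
V(C) = 2*C/(168 + C) (V(C) = (2*C)/(168 + C) = 2*C/(168 + C))
(V(184) - 26441) + d(-85) = (2*184/(168 + 184) - 26441) - 32/(-85) = (2*184/352 - 26441) - 32*(-1/85) = (2*184*(1/352) - 26441) + 32/85 = (23/22 - 26441) + 32/85 = -581679/22 + 32/85 = -49442011/1870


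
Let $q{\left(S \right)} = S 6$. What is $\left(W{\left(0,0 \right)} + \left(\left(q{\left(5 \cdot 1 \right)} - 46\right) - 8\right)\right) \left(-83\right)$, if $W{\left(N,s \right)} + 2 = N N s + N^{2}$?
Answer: $2158$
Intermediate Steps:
$W{\left(N,s \right)} = -2 + N^{2} + s N^{2}$ ($W{\left(N,s \right)} = -2 + \left(N N s + N^{2}\right) = -2 + \left(N^{2} s + N^{2}\right) = -2 + \left(s N^{2} + N^{2}\right) = -2 + \left(N^{2} + s N^{2}\right) = -2 + N^{2} + s N^{2}$)
$q{\left(S \right)} = 6 S$
$\left(W{\left(0,0 \right)} + \left(\left(q{\left(5 \cdot 1 \right)} - 46\right) - 8\right)\right) \left(-83\right) = \left(\left(-2 + 0^{2} + 0 \cdot 0^{2}\right) - \left(54 - 30 \cdot 1\right)\right) \left(-83\right) = \left(\left(-2 + 0 + 0 \cdot 0\right) + \left(\left(6 \cdot 5 - 46\right) - 8\right)\right) \left(-83\right) = \left(\left(-2 + 0 + 0\right) + \left(\left(30 - 46\right) - 8\right)\right) \left(-83\right) = \left(-2 - 24\right) \left(-83\right) = \left(-26\right) \left(-83\right) = 2158$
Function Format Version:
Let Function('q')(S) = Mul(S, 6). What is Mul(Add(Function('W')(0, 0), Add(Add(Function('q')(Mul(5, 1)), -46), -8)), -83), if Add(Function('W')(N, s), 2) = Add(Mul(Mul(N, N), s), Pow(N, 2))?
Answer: 2158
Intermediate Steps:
Function('W')(N, s) = Add(-2, Pow(N, 2), Mul(s, Pow(N, 2))) (Function('W')(N, s) = Add(-2, Add(Mul(Mul(N, N), s), Pow(N, 2))) = Add(-2, Add(Mul(Pow(N, 2), s), Pow(N, 2))) = Add(-2, Add(Mul(s, Pow(N, 2)), Pow(N, 2))) = Add(-2, Add(Pow(N, 2), Mul(s, Pow(N, 2)))) = Add(-2, Pow(N, 2), Mul(s, Pow(N, 2))))
Function('q')(S) = Mul(6, S)
Mul(Add(Function('W')(0, 0), Add(Add(Function('q')(Mul(5, 1)), -46), -8)), -83) = Mul(Add(Add(-2, Pow(0, 2), Mul(0, Pow(0, 2))), Add(Add(Mul(6, Mul(5, 1)), -46), -8)), -83) = Mul(Add(Add(-2, 0, Mul(0, 0)), Add(Add(Mul(6, 5), -46), -8)), -83) = Mul(Add(Add(-2, 0, 0), Add(Add(30, -46), -8)), -83) = Mul(Add(-2, Add(-16, -8)), -83) = Mul(Add(-2, -24), -83) = Mul(-26, -83) = 2158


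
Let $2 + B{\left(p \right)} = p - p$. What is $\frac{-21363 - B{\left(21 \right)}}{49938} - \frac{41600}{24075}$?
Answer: $- \frac{842825}{390978} \approx -2.1557$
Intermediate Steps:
$B{\left(p \right)} = -2$ ($B{\left(p \right)} = -2 + \left(p - p\right) = -2 + 0 = -2$)
$\frac{-21363 - B{\left(21 \right)}}{49938} - \frac{41600}{24075} = \frac{-21363 - -2}{49938} - \frac{41600}{24075} = \left(-21363 + 2\right) \frac{1}{49938} - \frac{1664}{963} = \left(-21361\right) \frac{1}{49938} - \frac{1664}{963} = - \frac{521}{1218} - \frac{1664}{963} = - \frac{842825}{390978}$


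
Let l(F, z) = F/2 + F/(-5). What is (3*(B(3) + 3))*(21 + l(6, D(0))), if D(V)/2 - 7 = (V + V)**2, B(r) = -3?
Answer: 0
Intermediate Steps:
D(V) = 14 + 8*V**2 (D(V) = 14 + 2*(V + V)**2 = 14 + 2*(2*V)**2 = 14 + 2*(4*V**2) = 14 + 8*V**2)
l(F, z) = 3*F/10 (l(F, z) = F*(1/2) + F*(-1/5) = F/2 - F/5 = 3*F/10)
(3*(B(3) + 3))*(21 + l(6, D(0))) = (3*(-3 + 3))*(21 + (3/10)*6) = (3*0)*(21 + 9/5) = 0*(114/5) = 0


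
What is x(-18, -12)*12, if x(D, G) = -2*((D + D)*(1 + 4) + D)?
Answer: 4752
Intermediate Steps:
x(D, G) = -22*D (x(D, G) = -2*((2*D)*5 + D) = -2*(10*D + D) = -22*D)
x(-18, -12)*12 = -22*(-18)*12 = 396*12 = 4752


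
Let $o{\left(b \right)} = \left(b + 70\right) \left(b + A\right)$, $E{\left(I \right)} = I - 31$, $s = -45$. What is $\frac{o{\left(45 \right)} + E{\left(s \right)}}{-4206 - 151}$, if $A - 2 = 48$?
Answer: $- \frac{10849}{4357} \approx -2.49$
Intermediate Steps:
$A = 50$ ($A = 2 + 48 = 50$)
$E{\left(I \right)} = -31 + I$
$o{\left(b \right)} = \left(50 + b\right) \left(70 + b\right)$ ($o{\left(b \right)} = \left(b + 70\right) \left(b + 50\right) = \left(70 + b\right) \left(50 + b\right) = \left(50 + b\right) \left(70 + b\right)$)
$\frac{o{\left(45 \right)} + E{\left(s \right)}}{-4206 - 151} = \frac{\left(3500 + 45^{2} + 120 \cdot 45\right) - 76}{-4206 - 151} = \frac{\left(3500 + 2025 + 5400\right) - 76}{-4357} = \left(10925 - 76\right) \left(- \frac{1}{4357}\right) = 10849 \left(- \frac{1}{4357}\right) = - \frac{10849}{4357}$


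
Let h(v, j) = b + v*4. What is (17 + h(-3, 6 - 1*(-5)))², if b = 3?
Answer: 64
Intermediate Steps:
h(v, j) = 3 + 4*v (h(v, j) = 3 + v*4 = 3 + 4*v)
(17 + h(-3, 6 - 1*(-5)))² = (17 + (3 + 4*(-3)))² = (17 + (3 - 12))² = (17 - 9)² = 8² = 64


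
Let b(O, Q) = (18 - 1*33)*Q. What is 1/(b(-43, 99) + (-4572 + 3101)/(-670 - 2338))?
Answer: -3008/4465409 ≈ -0.00067362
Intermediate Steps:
b(O, Q) = -15*Q (b(O, Q) = (18 - 33)*Q = -15*Q)
1/(b(-43, 99) + (-4572 + 3101)/(-670 - 2338)) = 1/(-15*99 + (-4572 + 3101)/(-670 - 2338)) = 1/(-1485 - 1471/(-3008)) = 1/(-1485 - 1471*(-1/3008)) = 1/(-1485 + 1471/3008) = 1/(-4465409/3008) = -3008/4465409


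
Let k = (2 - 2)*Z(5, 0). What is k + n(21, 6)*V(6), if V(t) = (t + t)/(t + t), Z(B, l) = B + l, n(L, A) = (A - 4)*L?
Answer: 42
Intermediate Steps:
n(L, A) = L*(-4 + A) (n(L, A) = (-4 + A)*L = L*(-4 + A))
V(t) = 1 (V(t) = (2*t)/((2*t)) = (2*t)*(1/(2*t)) = 1)
k = 0 (k = (2 - 2)*(5 + 0) = 0*5 = 0)
k + n(21, 6)*V(6) = 0 + (21*(-4 + 6))*1 = 0 + (21*2)*1 = 0 + 42*1 = 0 + 42 = 42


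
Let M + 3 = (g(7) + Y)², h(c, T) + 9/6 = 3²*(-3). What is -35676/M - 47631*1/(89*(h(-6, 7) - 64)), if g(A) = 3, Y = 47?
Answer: -349536126/41113105 ≈ -8.5018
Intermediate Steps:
h(c, T) = -57/2 (h(c, T) = -3/2 + 3²*(-3) = -3/2 + 9*(-3) = -3/2 - 27 = -57/2)
M = 2497 (M = -3 + (3 + 47)² = -3 + 50² = -3 + 2500 = 2497)
-35676/M - 47631*1/(89*(h(-6, 7) - 64)) = -35676/2497 - 47631*1/(89*(-57/2 - 64)) = -35676*1/2497 - 47631/((-185/2*89)) = -35676/2497 - 47631/(-16465/2) = -35676/2497 - 47631*(-2/16465) = -35676/2497 + 95262/16465 = -349536126/41113105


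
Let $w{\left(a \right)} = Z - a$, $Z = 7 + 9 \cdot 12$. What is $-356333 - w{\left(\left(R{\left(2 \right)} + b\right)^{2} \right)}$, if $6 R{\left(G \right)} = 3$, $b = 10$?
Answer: $- \frac{1425351}{4} \approx -3.5634 \cdot 10^{5}$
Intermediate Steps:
$Z = 115$ ($Z = 7 + 108 = 115$)
$R{\left(G \right)} = \frac{1}{2}$ ($R{\left(G \right)} = \frac{1}{6} \cdot 3 = \frac{1}{2}$)
$w{\left(a \right)} = 115 - a$
$-356333 - w{\left(\left(R{\left(2 \right)} + b\right)^{2} \right)} = -356333 - \left(115 - \left(\frac{1}{2} + 10\right)^{2}\right) = -356333 - \left(115 - \left(\frac{21}{2}\right)^{2}\right) = -356333 - \left(115 - \frac{441}{4}\right) = -356333 - \frac{19}{4} = - \frac{1425351}{4}$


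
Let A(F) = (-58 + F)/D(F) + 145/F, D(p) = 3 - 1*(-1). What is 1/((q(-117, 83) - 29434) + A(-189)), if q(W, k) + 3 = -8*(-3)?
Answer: -756/22283491 ≈ -3.3926e-5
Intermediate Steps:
D(p) = 4 (D(p) = 3 + 1 = 4)
q(W, k) = 21 (q(W, k) = -3 - 8*(-3) = -3 + 24 = 21)
A(F) = -29/2 + 145/F + F/4 (A(F) = (-58 + F)/4 + 145/F = (-58 + F)*(¼) + 145/F = (-29/2 + F/4) + 145/F = -29/2 + 145/F + F/4)
1/((q(-117, 83) - 29434) + A(-189)) = 1/((21 - 29434) + (¼)*(580 - 189*(-58 - 189))/(-189)) = 1/(-29413 + (¼)*(-1/189)*(580 - 189*(-247))) = 1/(-29413 + (¼)*(-1/189)*(580 + 46683)) = 1/(-29413 + (¼)*(-1/189)*47263) = 1/(-29413 - 47263/756) = 1/(-22283491/756) = -756/22283491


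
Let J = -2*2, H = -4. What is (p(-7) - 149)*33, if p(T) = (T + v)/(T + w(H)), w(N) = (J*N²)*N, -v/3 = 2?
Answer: -408254/83 ≈ -4918.7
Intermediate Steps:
v = -6 (v = -3*2 = -6)
J = -4
w(N) = -4*N³ (w(N) = (-4*N²)*N = -4*N³)
p(T) = (-6 + T)/(256 + T) (p(T) = (T - 6)/(T - 4*(-4)³) = (-6 + T)/(T - 4*(-64)) = (-6 + T)/(T + 256) = (-6 + T)/(256 + T))
(p(-7) - 149)*33 = ((-6 - 7)/(256 - 7) - 149)*33 = (-13/249 - 149)*33 = -37114/249*33 = -408254/83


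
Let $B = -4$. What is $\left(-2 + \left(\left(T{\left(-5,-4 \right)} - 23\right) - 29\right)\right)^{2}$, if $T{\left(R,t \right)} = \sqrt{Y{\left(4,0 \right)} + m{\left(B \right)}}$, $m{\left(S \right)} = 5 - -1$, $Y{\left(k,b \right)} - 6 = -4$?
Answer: $2924 - 216 \sqrt{2} \approx 2618.5$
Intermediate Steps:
$Y{\left(k,b \right)} = 2$ ($Y{\left(k,b \right)} = 6 - 4 = 2$)
$m{\left(S \right)} = 6$ ($m{\left(S \right)} = 5 + 1 = 6$)
$T{\left(R,t \right)} = 2 \sqrt{2}$ ($T{\left(R,t \right)} = \sqrt{2 + 6} = \sqrt{8} = 2 \sqrt{2}$)
$\left(-2 + \left(\left(T{\left(-5,-4 \right)} - 23\right) - 29\right)\right)^{2} = \left(-2 - \left(52 - 2 \sqrt{2}\right)\right)^{2} = \left(-54 + 2 \sqrt{2}\right)^{2}$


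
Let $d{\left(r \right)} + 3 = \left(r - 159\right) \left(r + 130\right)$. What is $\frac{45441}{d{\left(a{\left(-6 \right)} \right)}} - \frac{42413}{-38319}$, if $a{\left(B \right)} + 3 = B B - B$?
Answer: $- \frac{293663600}{259074759} \approx -1.1335$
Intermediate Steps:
$a{\left(B \right)} = -3 + B^{2} - B$ ($a{\left(B \right)} = -3 - \left(B - B B\right) = -3 + \left(B^{2} - B\right) = -3 + B^{2} - B$)
$d{\left(r \right)} = -3 + \left(-159 + r\right) \left(130 + r\right)$ ($d{\left(r \right)} = -3 + \left(r - 159\right) \left(r + 130\right) = -3 + \left(-159 + r\right) \left(130 + r\right)$)
$\frac{45441}{d{\left(a{\left(-6 \right)} \right)}} - \frac{42413}{-38319} = \frac{45441}{-20673 + \left(-3 + \left(-6\right)^{2} - -6\right)^{2} - 29 \left(-3 + \left(-6\right)^{2} - -6\right)} - \frac{42413}{-38319} = \frac{45441}{-20673 + \left(-3 + 36 + 6\right)^{2} - 29 \left(-3 + 36 + 6\right)} - - \frac{42413}{38319} = \frac{45441}{-20673 + 39^{2} - 1131} + \frac{42413}{38319} = \frac{45441}{-20673 + 1521 - 1131} + \frac{42413}{38319} = \frac{45441}{-20283} + \frac{42413}{38319} = 45441 \left(- \frac{1}{20283}\right) + \frac{42413}{38319} = - \frac{15147}{6761} + \frac{42413}{38319} = - \frac{293663600}{259074759}$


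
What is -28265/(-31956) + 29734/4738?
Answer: 542049637/75703764 ≈ 7.1601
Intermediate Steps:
-28265/(-31956) + 29734/4738 = -28265*(-1/31956) + 29734*(1/4738) = 28265/31956 + 14867/2369 = 542049637/75703764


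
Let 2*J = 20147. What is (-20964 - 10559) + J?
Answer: -42899/2 ≈ -21450.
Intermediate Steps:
J = 20147/2 (J = (½)*20147 = 20147/2 ≈ 10074.)
(-20964 - 10559) + J = (-20964 - 10559) + 20147/2 = -31523 + 20147/2 = -42899/2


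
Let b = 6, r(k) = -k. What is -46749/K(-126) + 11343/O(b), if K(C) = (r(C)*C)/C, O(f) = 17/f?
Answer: 2593525/714 ≈ 3632.4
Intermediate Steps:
K(C) = -C (K(C) = ((-C)*C)/C = (-C**2)/C = -C)
-46749/K(-126) + 11343/O(b) = -46749/((-1*(-126))) + 11343/((17/6)) = -46749/126 + 11343/((17*(1/6))) = -46749*1/126 + 11343/(17/6) = -15583/42 + 11343*(6/17) = -15583/42 + 68058/17 = 2593525/714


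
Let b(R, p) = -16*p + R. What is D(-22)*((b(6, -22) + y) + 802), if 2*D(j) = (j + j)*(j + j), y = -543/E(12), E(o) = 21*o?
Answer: 23536678/21 ≈ 1.1208e+6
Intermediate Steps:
b(R, p) = R - 16*p
y = -181/84 (y = -543/(21*12) = -543/252 = -543*1/252 = -181/84 ≈ -2.1548)
D(j) = 2*j**2 (D(j) = ((j + j)*(j + j))/2 = ((2*j)*(2*j))/2 = (4*j**2)/2 = 2*j**2)
D(-22)*((b(6, -22) + y) + 802) = (2*(-22)**2)*(((6 - 16*(-22)) - 181/84) + 802) = (2*484)*(((6 + 352) - 181/84) + 802) = 968*((358 - 181/84) + 802) = 968*(29891/84 + 802) = 968*(97259/84) = 23536678/21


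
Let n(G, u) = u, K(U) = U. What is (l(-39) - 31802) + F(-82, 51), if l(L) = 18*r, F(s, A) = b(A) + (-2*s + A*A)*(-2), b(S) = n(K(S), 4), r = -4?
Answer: -37400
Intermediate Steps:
b(S) = 4
F(s, A) = 4 - 2*A**2 + 4*s (F(s, A) = 4 + (-2*s + A*A)*(-2) = 4 + (-2*s + A**2)*(-2) = 4 + (A**2 - 2*s)*(-2) = 4 + (-2*A**2 + 4*s) = 4 - 2*A**2 + 4*s)
l(L) = -72 (l(L) = 18*(-4) = -72)
(l(-39) - 31802) + F(-82, 51) = (-72 - 31802) + (4 - 2*51**2 + 4*(-82)) = -31874 + (4 - 2*2601 - 328) = -31874 + (4 - 5202 - 328) = -31874 - 5526 = -37400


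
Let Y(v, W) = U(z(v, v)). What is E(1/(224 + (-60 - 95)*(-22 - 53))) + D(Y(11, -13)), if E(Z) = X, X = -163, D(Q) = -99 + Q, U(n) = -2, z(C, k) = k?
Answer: -264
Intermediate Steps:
Y(v, W) = -2
E(Z) = -163
E(1/(224 + (-60 - 95)*(-22 - 53))) + D(Y(11, -13)) = -163 + (-99 - 2) = -163 - 101 = -264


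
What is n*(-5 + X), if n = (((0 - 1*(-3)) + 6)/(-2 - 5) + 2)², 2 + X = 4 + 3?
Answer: 0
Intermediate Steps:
X = 5 (X = -2 + (4 + 3) = -2 + 7 = 5)
n = 25/49 (n = (((0 + 3) + 6)/(-7) + 2)² = ((3 + 6)*(-⅐) + 2)² = (9*(-⅐) + 2)² = (-9/7 + 2)² = (5/7)² = 25/49 ≈ 0.51020)
n*(-5 + X) = 25*(-5 + 5)/49 = (25/49)*0 = 0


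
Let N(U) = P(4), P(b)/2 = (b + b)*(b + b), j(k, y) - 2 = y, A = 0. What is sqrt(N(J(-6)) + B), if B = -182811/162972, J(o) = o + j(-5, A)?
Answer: sqrt(10400835315)/9054 ≈ 11.264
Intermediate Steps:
j(k, y) = 2 + y
P(b) = 8*b**2 (P(b) = 2*((b + b)*(b + b)) = 2*((2*b)*(2*b)) = 2*(4*b**2) = 8*b**2)
J(o) = 2 + o (J(o) = o + (2 + 0) = o + 2 = 2 + o)
N(U) = 128 (N(U) = 8*4**2 = 8*16 = 128)
B = -60937/54324 (B = -182811*1/162972 = -60937/54324 ≈ -1.1217)
sqrt(N(J(-6)) + B) = sqrt(128 - 60937/54324) = sqrt(6892535/54324) = sqrt(10400835315)/9054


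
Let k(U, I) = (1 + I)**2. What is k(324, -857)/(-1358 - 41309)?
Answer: -732736/42667 ≈ -17.173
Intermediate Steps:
k(324, -857)/(-1358 - 41309) = (1 - 857)**2/(-1358 - 41309) = (-856)**2/(-42667) = 732736*(-1/42667) = -732736/42667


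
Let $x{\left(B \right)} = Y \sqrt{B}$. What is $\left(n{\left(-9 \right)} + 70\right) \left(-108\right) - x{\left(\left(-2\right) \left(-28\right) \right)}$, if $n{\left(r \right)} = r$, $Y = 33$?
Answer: $-6588 - 66 \sqrt{14} \approx -6835.0$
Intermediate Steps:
$x{\left(B \right)} = 33 \sqrt{B}$
$\left(n{\left(-9 \right)} + 70\right) \left(-108\right) - x{\left(\left(-2\right) \left(-28\right) \right)} = \left(-9 + 70\right) \left(-108\right) - 33 \sqrt{\left(-2\right) \left(-28\right)} = 61 \left(-108\right) - 33 \sqrt{56} = -6588 - 33 \cdot 2 \sqrt{14} = -6588 - 66 \sqrt{14}$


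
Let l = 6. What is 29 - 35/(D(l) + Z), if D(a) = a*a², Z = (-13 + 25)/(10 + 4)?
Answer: 43777/1518 ≈ 28.839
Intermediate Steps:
Z = 6/7 (Z = 12/14 = 12*(1/14) = 6/7 ≈ 0.85714)
D(a) = a³
29 - 35/(D(l) + Z) = 29 - 35/(6³ + 6/7) = 29 - 35/(216 + 6/7) = 29 - 35/(1518/7) = 29 + (7/1518)*(-35) = 29 - 245/1518 = 43777/1518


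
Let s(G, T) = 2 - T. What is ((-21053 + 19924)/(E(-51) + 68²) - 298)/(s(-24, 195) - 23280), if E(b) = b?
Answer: 1363883/107342029 ≈ 0.012706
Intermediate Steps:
((-21053 + 19924)/(E(-51) + 68²) - 298)/(s(-24, 195) - 23280) = ((-21053 + 19924)/(-51 + 68²) - 298)/((2 - 1*195) - 23280) = (-1129/(-51 + 4624) - 298)/((2 - 195) - 23280) = (-1129/4573 - 298)/(-193 - 23280) = (-1129*1/4573 - 298)/(-23473) = (-1129/4573 - 298)*(-1/23473) = -1363883/4573*(-1/23473) = 1363883/107342029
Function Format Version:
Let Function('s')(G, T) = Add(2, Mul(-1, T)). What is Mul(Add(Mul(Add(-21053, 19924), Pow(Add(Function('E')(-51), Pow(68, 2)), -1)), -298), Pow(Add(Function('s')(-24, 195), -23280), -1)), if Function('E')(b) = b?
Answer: Rational(1363883, 107342029) ≈ 0.012706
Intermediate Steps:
Mul(Add(Mul(Add(-21053, 19924), Pow(Add(Function('E')(-51), Pow(68, 2)), -1)), -298), Pow(Add(Function('s')(-24, 195), -23280), -1)) = Mul(Add(Mul(Add(-21053, 19924), Pow(Add(-51, Pow(68, 2)), -1)), -298), Pow(Add(Add(2, Mul(-1, 195)), -23280), -1)) = Mul(Add(Mul(-1129, Pow(Add(-51, 4624), -1)), -298), Pow(Add(Add(2, -195), -23280), -1)) = Mul(Add(Mul(-1129, Pow(4573, -1)), -298), Pow(Add(-193, -23280), -1)) = Mul(Add(Mul(-1129, Rational(1, 4573)), -298), Pow(-23473, -1)) = Mul(Add(Rational(-1129, 4573), -298), Rational(-1, 23473)) = Mul(Rational(-1363883, 4573), Rational(-1, 23473)) = Rational(1363883, 107342029)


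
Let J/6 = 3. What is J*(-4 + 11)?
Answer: 126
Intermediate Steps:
J = 18 (J = 6*3 = 18)
J*(-4 + 11) = 18*(-4 + 11) = 18*7 = 126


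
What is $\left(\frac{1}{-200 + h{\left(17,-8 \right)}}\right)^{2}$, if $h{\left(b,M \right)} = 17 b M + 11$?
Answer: $\frac{1}{6255001} \approx 1.5987 \cdot 10^{-7}$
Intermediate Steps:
$h{\left(b,M \right)} = 11 + 17 M b$ ($h{\left(b,M \right)} = 17 M b + 11 = 11 + 17 M b$)
$\left(\frac{1}{-200 + h{\left(17,-8 \right)}}\right)^{2} = \left(\frac{1}{-200 + \left(11 + 17 \left(-8\right) 17\right)}\right)^{2} = \left(\frac{1}{-200 + \left(11 - 2312\right)}\right)^{2} = \left(\frac{1}{-200 - 2301}\right)^{2} = \left(\frac{1}{-2501}\right)^{2} = \left(- \frac{1}{2501}\right)^{2} = \frac{1}{6255001}$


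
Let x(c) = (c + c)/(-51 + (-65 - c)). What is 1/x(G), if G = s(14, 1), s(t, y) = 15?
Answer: -131/30 ≈ -4.3667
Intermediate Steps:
G = 15
x(c) = 2*c/(-116 - c) (x(c) = (2*c)/(-116 - c) = 2*c/(-116 - c))
1/x(G) = 1/(-2*15/(116 + 15)) = 1/(-2*15/131) = 1/(-2*15*1/131) = 1/(-30/131) = -131/30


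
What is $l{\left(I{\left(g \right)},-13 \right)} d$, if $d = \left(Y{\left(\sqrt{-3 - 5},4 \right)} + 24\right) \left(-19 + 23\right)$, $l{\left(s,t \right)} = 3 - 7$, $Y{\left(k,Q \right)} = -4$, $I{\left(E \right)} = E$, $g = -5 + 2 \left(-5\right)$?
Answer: $-320$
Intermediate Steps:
$g = -15$ ($g = -5 - 10 = -15$)
$l{\left(s,t \right)} = -4$ ($l{\left(s,t \right)} = 3 - 7 = -4$)
$d = 80$ ($d = \left(-4 + 24\right) \left(-19 + 23\right) = 20 \cdot 4 = 80$)
$l{\left(I{\left(g \right)},-13 \right)} d = \left(-4\right) 80 = -320$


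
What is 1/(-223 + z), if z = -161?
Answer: -1/384 ≈ -0.0026042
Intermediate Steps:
1/(-223 + z) = 1/(-223 - 161) = 1/(-384) = -1/384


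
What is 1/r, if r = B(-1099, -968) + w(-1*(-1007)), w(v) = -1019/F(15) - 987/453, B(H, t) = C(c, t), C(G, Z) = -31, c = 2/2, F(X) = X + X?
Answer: -4530/304169 ≈ -0.014893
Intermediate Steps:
F(X) = 2*X
c = 1 (c = 2*(½) = 1)
B(H, t) = -31
w(v) = -163739/4530 (w(v) = -1019/(2*15) - 987/453 = -1019/30 - 987*1/453 = -1019*1/30 - 329/151 = -1019/30 - 329/151 = -163739/4530)
r = -304169/4530 (r = -31 - 163739/4530 = -304169/4530 ≈ -67.146)
1/r = 1/(-304169/4530) = -4530/304169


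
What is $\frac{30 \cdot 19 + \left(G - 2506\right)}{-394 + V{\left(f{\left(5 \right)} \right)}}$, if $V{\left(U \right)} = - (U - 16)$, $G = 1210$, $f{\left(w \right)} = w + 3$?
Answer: $\frac{363}{193} \approx 1.8808$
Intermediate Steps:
$f{\left(w \right)} = 3 + w$
$V{\left(U \right)} = 16 - U$ ($V{\left(U \right)} = - (-16 + U) = 16 - U$)
$\frac{30 \cdot 19 + \left(G - 2506\right)}{-394 + V{\left(f{\left(5 \right)} \right)}} = \frac{30 \cdot 19 + \left(1210 - 2506\right)}{-394 + \left(16 - \left(3 + 5\right)\right)} = \frac{570 + \left(1210 - 2506\right)}{-394 + \left(16 - 8\right)} = \frac{570 - 1296}{-394 + \left(16 - 8\right)} = - \frac{726}{-394 + 8} = - \frac{726}{-386} = \left(-726\right) \left(- \frac{1}{386}\right) = \frac{363}{193}$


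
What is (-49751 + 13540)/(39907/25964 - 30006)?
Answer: 940182404/779035877 ≈ 1.2069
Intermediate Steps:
(-49751 + 13540)/(39907/25964 - 30006) = -36211/(39907*(1/25964) - 30006) = -36211/(39907/25964 - 30006) = -36211/(-779035877/25964) = -36211*(-25964/779035877) = 940182404/779035877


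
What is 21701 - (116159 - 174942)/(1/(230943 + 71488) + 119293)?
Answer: 782944313565557/36077901284 ≈ 21702.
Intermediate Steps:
21701 - (116159 - 174942)/(1/(230943 + 71488) + 119293) = 21701 - (-58783)/(1/302431 + 119293) = 21701 - (-58783)/36077901284/302431 = 21701 - (-58783)*302431/36077901284 = 21701 - 1*(-17777801473/36077901284) = 21701 + 17777801473/36077901284 = 782944313565557/36077901284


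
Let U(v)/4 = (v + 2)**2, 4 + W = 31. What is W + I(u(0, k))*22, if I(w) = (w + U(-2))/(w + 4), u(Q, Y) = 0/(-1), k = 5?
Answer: 27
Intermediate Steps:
W = 27 (W = -4 + 31 = 27)
U(v) = 4*(2 + v)**2 (U(v) = 4*(v + 2)**2 = 4*(2 + v)**2)
u(Q, Y) = 0 (u(Q, Y) = 0*(-1) = 0)
I(w) = w/(4 + w) (I(w) = (w + 4*(2 - 2)**2)/(w + 4) = (w + 4*0**2)/(4 + w) = (w + 4*0)/(4 + w) = (w + 0)/(4 + w) = w/(4 + w))
W + I(u(0, k))*22 = 27 + (0/(4 + 0))*22 = 27 + (0/4)*22 = 27 + (0*(1/4))*22 = 27 + 0*22 = 27 + 0 = 27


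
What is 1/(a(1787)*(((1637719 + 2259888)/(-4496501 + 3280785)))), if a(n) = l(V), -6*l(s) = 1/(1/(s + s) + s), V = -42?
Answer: -2145130882/27283249 ≈ -78.625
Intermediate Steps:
l(s) = -1/(6*(s + 1/(2*s))) (l(s) = -1/(6*(1/(s + s) + s)) = -1/(6*(1/(2*s) + s)) = -1/(6*(s + 1/(2*s))))
a(n) = 14/3529 (a(n) = -1*(-42)/(3 + 6*(-42)²) = -1*(-42)/(3 + 6*1764) = -1*(-42)/(3 + 10584) = -1*(-42)/10587 = -1*(-42)*1/10587 = 14/3529)
1/(a(1787)*(((1637719 + 2259888)/(-4496501 + 3280785)))) = 1/((14/3529)*(((1637719 + 2259888)/(-4496501 + 3280785)))) = 3529/(14*((3897607/(-1215716)))) = 3529/(14*((3897607*(-1/1215716)))) = 3529/(14*(-3897607/1215716)) = (3529/14)*(-1215716/3897607) = -2145130882/27283249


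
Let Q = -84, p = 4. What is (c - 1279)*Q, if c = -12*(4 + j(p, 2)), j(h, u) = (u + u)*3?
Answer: 123564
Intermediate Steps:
j(h, u) = 6*u (j(h, u) = (2*u)*3 = 6*u)
c = -192 (c = -12*(4 + 6*2) = -12*(4 + 12) = -12*16 = -1*192 = -192)
(c - 1279)*Q = (-192 - 1279)*(-84) = -1471*(-84) = 123564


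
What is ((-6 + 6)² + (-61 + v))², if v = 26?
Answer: 1225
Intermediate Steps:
((-6 + 6)² + (-61 + v))² = ((-6 + 6)² + (-61 + 26))² = (0² - 35)² = (0 - 35)² = (-35)² = 1225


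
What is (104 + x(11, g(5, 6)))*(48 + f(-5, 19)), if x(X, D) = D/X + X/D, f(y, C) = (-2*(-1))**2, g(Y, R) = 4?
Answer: 61269/11 ≈ 5569.9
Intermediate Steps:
f(y, C) = 4 (f(y, C) = 2**2 = 4)
(104 + x(11, g(5, 6)))*(48 + f(-5, 19)) = (104 + (4/11 + 11/4))*(48 + 4) = (104 + (4*(1/11) + 11*(1/4)))*52 = (104 + (4/11 + 11/4))*52 = (104 + 137/44)*52 = (4713/44)*52 = 61269/11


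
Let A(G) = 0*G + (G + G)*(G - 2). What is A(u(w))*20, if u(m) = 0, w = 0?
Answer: 0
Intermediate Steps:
A(G) = 2*G*(-2 + G) (A(G) = 0 + (2*G)*(-2 + G) = 0 + 2*G*(-2 + G) = 2*G*(-2 + G))
A(u(w))*20 = (2*0*(-2 + 0))*20 = (2*0*(-2))*20 = 0*20 = 0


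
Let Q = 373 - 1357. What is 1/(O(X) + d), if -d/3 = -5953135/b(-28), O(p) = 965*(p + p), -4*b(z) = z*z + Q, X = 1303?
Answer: 10/28719781 ≈ 3.4819e-7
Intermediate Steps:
Q = -984
b(z) = 246 - z²/4 (b(z) = -(z*z - 984)/4 = -(z² - 984)/4 = -(-984 + z²)/4 = 246 - z²/4)
O(p) = 1930*p (O(p) = 965*(2*p) = 1930*p)
d = 3571881/10 (d = -(-17859405)/(246 - ¼*(-28)²) = -(-17859405)/(246 - ¼*784) = -(-17859405)/(246 - 196) = -(-17859405)/50 = -3*(-1190627/10) = 3571881/10 ≈ 3.5719e+5)
1/(O(X) + d) = 1/(1930*1303 + 3571881/10) = 1/(2514790 + 3571881/10) = 1/(28719781/10) = 10/28719781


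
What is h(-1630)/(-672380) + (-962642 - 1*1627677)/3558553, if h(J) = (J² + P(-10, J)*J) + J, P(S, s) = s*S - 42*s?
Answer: 48045481450287/239269986614 ≈ 200.80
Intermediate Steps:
P(S, s) = -42*s + S*s (P(S, s) = S*s - 42*s = -42*s + S*s)
h(J) = J - 51*J² (h(J) = (J² + (J*(-42 - 10))*J) + J = (J² + (J*(-52))*J) + J = (J² + (-52*J)*J) + J = (J² - 52*J²) + J = -51*J² + J = J - 51*J²)
h(-1630)/(-672380) + (-962642 - 1*1627677)/3558553 = -1630*(1 - 51*(-1630))/(-672380) + (-962642 - 1*1627677)/3558553 = -1630*(1 + 83130)*(-1/672380) + (-962642 - 1627677)*(1/3558553) = -1630*83131*(-1/672380) - 2590319*1/3558553 = -135503530*(-1/672380) - 2590319/3558553 = 13550353/67238 - 2590319/3558553 = 48045481450287/239269986614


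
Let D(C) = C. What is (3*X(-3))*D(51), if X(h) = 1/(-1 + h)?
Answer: -153/4 ≈ -38.250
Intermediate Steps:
(3*X(-3))*D(51) = (3/(-1 - 3))*51 = (3/(-4))*51 = (3*(-¼))*51 = -¾*51 = -153/4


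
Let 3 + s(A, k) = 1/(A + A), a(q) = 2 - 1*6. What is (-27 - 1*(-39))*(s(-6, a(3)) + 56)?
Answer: 635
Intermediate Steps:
a(q) = -4 (a(q) = 2 - 6 = -4)
s(A, k) = -3 + 1/(2*A) (s(A, k) = -3 + 1/(A + A) = -3 + 1/(2*A))
(-27 - 1*(-39))*(s(-6, a(3)) + 56) = (-27 - 1*(-39))*((-3 + (1/2)/(-6)) + 56) = (-27 + 39)*((-3 + (1/2)*(-1/6)) + 56) = 12*((-3 - 1/12) + 56) = 12*(-37/12 + 56) = 12*(635/12) = 635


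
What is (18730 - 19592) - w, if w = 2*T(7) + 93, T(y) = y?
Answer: -969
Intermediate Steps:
w = 107 (w = 2*7 + 93 = 14 + 93 = 107)
(18730 - 19592) - w = (18730 - 19592) - 1*107 = -862 - 107 = -969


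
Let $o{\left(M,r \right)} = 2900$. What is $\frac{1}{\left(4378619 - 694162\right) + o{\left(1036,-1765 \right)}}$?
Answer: $\frac{1}{3687357} \approx 2.712 \cdot 10^{-7}$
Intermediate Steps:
$\frac{1}{\left(4378619 - 694162\right) + o{\left(1036,-1765 \right)}} = \frac{1}{\left(4378619 - 694162\right) + 2900} = \frac{1}{3684457 + 2900} = \frac{1}{3687357}$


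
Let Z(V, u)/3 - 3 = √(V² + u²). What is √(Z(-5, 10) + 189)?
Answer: √(198 + 15*√5) ≈ 15.216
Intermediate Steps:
Z(V, u) = 9 + 3*√(V² + u²)
√(Z(-5, 10) + 189) = √((9 + 3*√((-5)² + 10²)) + 189) = √((9 + 3*√(25 + 100)) + 189) = √((9 + 3*√125) + 189) = √((9 + 3*(5*√5)) + 189) = √((9 + 15*√5) + 189) = √(198 + 15*√5)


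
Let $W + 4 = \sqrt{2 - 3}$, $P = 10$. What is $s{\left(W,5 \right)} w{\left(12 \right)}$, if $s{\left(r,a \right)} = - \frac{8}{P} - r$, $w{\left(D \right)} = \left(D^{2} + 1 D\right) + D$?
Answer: $\frac{2688}{5} - 168 i \approx 537.6 - 168.0 i$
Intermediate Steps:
$W = -4 + i$ ($W = -4 + \sqrt{2 - 3} = -4 + \sqrt{-1} = -4 + i \approx -4.0 + 1.0 i$)
$w{\left(D \right)} = D^{2} + 2 D$ ($w{\left(D \right)} = \left(D^{2} + D\right) + D = \left(D + D^{2}\right) + D = D^{2} + 2 D$)
$s{\left(r,a \right)} = - \frac{4}{5} - r$ ($s{\left(r,a \right)} = - \frac{8}{10} - r = \left(-8\right) \frac{1}{10} - r = - \frac{4}{5} - r$)
$s{\left(W,5 \right)} w{\left(12 \right)} = \left(- \frac{4}{5} - \left(-4 + i\right)\right) 12 \left(2 + 12\right) = \left(- \frac{4}{5} + \left(4 - i\right)\right) 12 \cdot 14 = \left(\frac{16}{5} - i\right) 168 = \frac{2688}{5} - 168 i$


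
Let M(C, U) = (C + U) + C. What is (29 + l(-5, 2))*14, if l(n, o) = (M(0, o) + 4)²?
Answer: 910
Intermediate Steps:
M(C, U) = U + 2*C
l(n, o) = (4 + o)² (l(n, o) = ((o + 2*0) + 4)² = ((o + 0) + 4)² = (o + 4)² = (4 + o)²)
(29 + l(-5, 2))*14 = (29 + (4 + 2)²)*14 = (29 + 6²)*14 = (29 + 36)*14 = 65*14 = 910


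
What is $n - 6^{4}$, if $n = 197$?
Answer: $-1099$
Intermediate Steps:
$n - 6^{4} = 197 - 6^{4} = 197 - 1296 = -1099$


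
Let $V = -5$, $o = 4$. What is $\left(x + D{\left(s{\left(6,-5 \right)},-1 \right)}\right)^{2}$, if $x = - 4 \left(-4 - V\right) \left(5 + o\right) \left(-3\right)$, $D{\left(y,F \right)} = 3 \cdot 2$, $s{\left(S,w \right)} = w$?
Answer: $12996$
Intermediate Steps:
$D{\left(y,F \right)} = 6$
$x = 108$ ($x = - 4 \left(-4 - -5\right) \left(5 + 4\right) \left(-3\right) = - 4 \left(-4 + 5\right) 9 \left(-3\right) = \left(-4\right) 1 \left(-27\right) = \left(-4\right) \left(-27\right) = 108$)
$\left(x + D{\left(s{\left(6,-5 \right)},-1 \right)}\right)^{2} = \left(108 + 6\right)^{2} = 114^{2} = 12996$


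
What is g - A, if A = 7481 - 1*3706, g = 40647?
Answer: 36872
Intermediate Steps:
A = 3775 (A = 7481 - 3706 = 3775)
g - A = 40647 - 1*3775 = 40647 - 3775 = 36872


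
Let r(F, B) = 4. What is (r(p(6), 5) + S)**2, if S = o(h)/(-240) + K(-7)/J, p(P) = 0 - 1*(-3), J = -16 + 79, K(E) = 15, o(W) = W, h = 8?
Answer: 779689/44100 ≈ 17.680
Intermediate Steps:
J = 63
p(P) = 3 (p(P) = 0 + 3 = 3)
S = 43/210 (S = 8/(-240) + 15/63 = 8*(-1/240) + 15*(1/63) = -1/30 + 5/21 = 43/210 ≈ 0.20476)
(r(p(6), 5) + S)**2 = (4 + 43/210)**2 = (883/210)**2 = 779689/44100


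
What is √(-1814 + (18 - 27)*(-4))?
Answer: I*√1778 ≈ 42.166*I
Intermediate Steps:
√(-1814 + (18 - 27)*(-4)) = √(-1814 - 9*(-4)) = √(-1814 + 36) = √(-1778) = I*√1778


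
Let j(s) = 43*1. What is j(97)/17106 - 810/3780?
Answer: -12679/59871 ≈ -0.21177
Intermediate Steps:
j(s) = 43
j(97)/17106 - 810/3780 = 43/17106 - 810/3780 = 43*(1/17106) - 810*1/3780 = 43/17106 - 3/14 = -12679/59871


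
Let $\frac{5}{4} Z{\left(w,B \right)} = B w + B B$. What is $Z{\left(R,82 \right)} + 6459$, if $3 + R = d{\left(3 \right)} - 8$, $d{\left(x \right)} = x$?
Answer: $\frac{56567}{5} \approx 11313.0$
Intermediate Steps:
$R = -8$ ($R = -3 + \left(3 - 8\right) = -3 - 5 = -8$)
$Z{\left(w,B \right)} = \frac{4 B^{2}}{5} + \frac{4 B w}{5}$ ($Z{\left(w,B \right)} = \frac{4 \left(B w + B B\right)}{5} = \frac{4 \left(B w + B^{2}\right)}{5} = \frac{4 \left(B^{2} + B w\right)}{5} = \frac{4 B^{2}}{5} + \frac{4 B w}{5}$)
$Z{\left(R,82 \right)} + 6459 = \frac{4}{5} \cdot 82 \left(82 - 8\right) + 6459 = \frac{4}{5} \cdot 82 \cdot 74 + 6459 = \frac{24272}{5} + 6459 = \frac{56567}{5}$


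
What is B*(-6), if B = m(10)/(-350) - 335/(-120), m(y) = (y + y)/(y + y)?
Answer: -11713/700 ≈ -16.733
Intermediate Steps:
m(y) = 1 (m(y) = (2*y)/((2*y)) = (2*y)*(1/(2*y)) = 1)
B = 11713/4200 (B = 1/(-350) - 335/(-120) = 1*(-1/350) - 335*(-1/120) = -1/350 + 67/24 = 11713/4200 ≈ 2.7888)
B*(-6) = (11713/4200)*(-6) = -11713/700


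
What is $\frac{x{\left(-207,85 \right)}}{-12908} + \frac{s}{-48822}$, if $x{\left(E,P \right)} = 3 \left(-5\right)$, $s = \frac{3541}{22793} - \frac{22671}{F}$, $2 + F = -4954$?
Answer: $\frac{902725408097}{847477204317912} \approx 0.0010652$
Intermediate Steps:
$F = -4956$ ($F = -2 - 4954 = -4956$)
$s = \frac{178096433}{37654036}$ ($s = \frac{3541}{22793} - \frac{22671}{-4956} = 3541 \cdot \frac{1}{22793} - - \frac{7557}{1652} = \frac{3541}{22793} + \frac{7557}{1652} = \frac{178096433}{37654036} \approx 4.7298$)
$x{\left(E,P \right)} = -15$
$\frac{x{\left(-207,85 \right)}}{-12908} + \frac{s}{-48822} = - \frac{15}{-12908} + \frac{178096433}{37654036 \left(-48822\right)} = \left(-15\right) \left(- \frac{1}{12908}\right) + \frac{178096433}{37654036} \left(- \frac{1}{48822}\right) = \frac{15}{12908} - \frac{178096433}{1838345345592} = \frac{902725408097}{847477204317912}$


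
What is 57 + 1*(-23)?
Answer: 34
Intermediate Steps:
57 + 1*(-23) = 57 - 23 = 34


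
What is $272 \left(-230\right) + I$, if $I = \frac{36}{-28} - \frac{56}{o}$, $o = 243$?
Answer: $- \frac{106417139}{1701} \approx -62562.0$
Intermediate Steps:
$I = - \frac{2579}{1701}$ ($I = \frac{36}{-28} - \frac{56}{243} = 36 \left(- \frac{1}{28}\right) - \frac{56}{243} = - \frac{9}{7} - \frac{56}{243} = - \frac{2579}{1701} \approx -1.5162$)
$272 \left(-230\right) + I = 272 \left(-230\right) - \frac{2579}{1701} = -62560 - \frac{2579}{1701} = - \frac{106417139}{1701}$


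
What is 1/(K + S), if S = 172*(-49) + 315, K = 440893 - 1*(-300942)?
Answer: 1/733722 ≈ 1.3629e-6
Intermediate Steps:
K = 741835 (K = 440893 + 300942 = 741835)
S = -8113 (S = -8428 + 315 = -8113)
1/(K + S) = 1/(741835 - 8113) = 1/733722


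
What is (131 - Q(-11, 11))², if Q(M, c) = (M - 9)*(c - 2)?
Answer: 96721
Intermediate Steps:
Q(M, c) = (-9 + M)*(-2 + c)
(131 - Q(-11, 11))² = (131 - (18 - 9*11 - 2*(-11) - 11*11))² = (131 - (18 - 99 + 22 - 121))² = (131 - 1*(-180))² = (131 + 180)² = 311² = 96721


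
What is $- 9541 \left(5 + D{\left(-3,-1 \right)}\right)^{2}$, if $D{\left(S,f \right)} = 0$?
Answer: $-238525$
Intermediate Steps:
$- 9541 \left(5 + D{\left(-3,-1 \right)}\right)^{2} = - 9541 \left(5 + 0\right)^{2} = - 9541 \cdot 5^{2} = \left(-9541\right) 25 = -238525$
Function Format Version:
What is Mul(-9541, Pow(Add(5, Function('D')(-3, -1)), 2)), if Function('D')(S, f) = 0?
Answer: -238525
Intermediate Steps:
Mul(-9541, Pow(Add(5, Function('D')(-3, -1)), 2)) = Mul(-9541, Pow(Add(5, 0), 2)) = Mul(-9541, Pow(5, 2)) = Mul(-9541, 25) = -238525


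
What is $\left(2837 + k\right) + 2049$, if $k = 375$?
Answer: $5261$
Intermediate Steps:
$\left(2837 + k\right) + 2049 = \left(2837 + 375\right) + 2049 = 3212 + 2049 = 5261$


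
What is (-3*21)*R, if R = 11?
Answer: -693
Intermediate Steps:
(-3*21)*R = -3*21*11 = -63*11 = -693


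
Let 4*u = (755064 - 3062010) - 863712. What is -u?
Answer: 1585329/2 ≈ 7.9266e+5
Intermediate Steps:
u = -1585329/2 (u = ((755064 - 3062010) - 863712)/4 = (-2306946 - 863712)/4 = (1/4)*(-3170658) = -1585329/2 ≈ -7.9266e+5)
-u = -1*(-1585329/2) = 1585329/2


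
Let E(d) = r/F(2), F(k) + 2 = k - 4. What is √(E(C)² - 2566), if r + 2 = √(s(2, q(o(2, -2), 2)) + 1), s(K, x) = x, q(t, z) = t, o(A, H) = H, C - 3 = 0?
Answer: √(-41056 + (2 - I)²)/4 ≈ 0.0024677 - 50.654*I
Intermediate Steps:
C = 3 (C = 3 + 0 = 3)
F(k) = -6 + k (F(k) = -2 + (k - 4) = -2 + (-4 + k) = -6 + k)
r = -2 + I (r = -2 + √(-2 + 1) = -2 + √(-1) = -2 + I ≈ -2.0 + 1.0*I)
E(d) = ½ - I/4 (E(d) = (-2 + I)/(-6 + 2) = (-2 + I)/(-4) = (-2 + I)*(-¼) = ½ - I/4)
√(E(C)² - 2566) = √((½ - I/4)² - 2566) = √(-2566 + (½ - I/4)²)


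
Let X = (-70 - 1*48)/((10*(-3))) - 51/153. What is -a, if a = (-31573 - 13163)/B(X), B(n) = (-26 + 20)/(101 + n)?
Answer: -3899488/5 ≈ -7.7990e+5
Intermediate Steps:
X = 18/5 (X = (-70 - 48)/(-30) - 51*1/153 = -118*(-1/30) - ⅓ = 59/15 - ⅓ = 18/5 ≈ 3.6000)
B(n) = -6/(101 + n)
a = 3899488/5 (a = (-31573 - 13163)/((-6/(101 + 18/5))) = -44736/((-6/523/5)) = -44736/((-6*5/523)) = -44736/(-30/523) = -44736*(-523/30) = 3899488/5 ≈ 7.7990e+5)
-a = -1*3899488/5 = -3899488/5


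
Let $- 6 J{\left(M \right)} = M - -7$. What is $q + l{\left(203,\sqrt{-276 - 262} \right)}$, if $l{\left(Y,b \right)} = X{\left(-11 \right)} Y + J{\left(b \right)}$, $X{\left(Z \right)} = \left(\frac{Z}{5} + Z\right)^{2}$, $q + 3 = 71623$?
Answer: $\frac{16048433}{150} - \frac{i \sqrt{538}}{6} \approx 1.0699 \cdot 10^{5} - 3.8658 i$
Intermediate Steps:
$q = 71620$ ($q = -3 + 71623 = 71620$)
$X{\left(Z \right)} = \frac{36 Z^{2}}{25}$ ($X{\left(Z \right)} = \left(Z \frac{1}{5} + Z\right)^{2} = \left(\frac{Z}{5} + Z\right)^{2} = \left(\frac{6 Z}{5}\right)^{2} = \frac{36 Z^{2}}{25}$)
$J{\left(M \right)} = - \frac{7}{6} - \frac{M}{6}$ ($J{\left(M \right)} = - \frac{M - -7}{6} = - \frac{M + 7}{6} = - \frac{7 + M}{6} = - \frac{7}{6} - \frac{M}{6}$)
$l{\left(Y,b \right)} = - \frac{7}{6} - \frac{b}{6} + \frac{4356 Y}{25}$ ($l{\left(Y,b \right)} = \frac{36 \left(-11\right)^{2}}{25} Y - \left(\frac{7}{6} + \frac{b}{6}\right) = \frac{36}{25} \cdot 121 Y - \left(\frac{7}{6} + \frac{b}{6}\right) = \frac{4356 Y}{25} - \left(\frac{7}{6} + \frac{b}{6}\right) = - \frac{7}{6} - \frac{b}{6} + \frac{4356 Y}{25}$)
$q + l{\left(203,\sqrt{-276 - 262} \right)} = 71620 - \left(- \frac{5305433}{150} + \frac{\sqrt{-276 - 262}}{6}\right) = 71620 - \left(- \frac{5305433}{150} + \frac{i \sqrt{538}}{6}\right) = 71620 + \left(\frac{5305433}{150} - \frac{i \sqrt{538}}{6}\right) = \frac{16048433}{150} - \frac{i \sqrt{538}}{6}$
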